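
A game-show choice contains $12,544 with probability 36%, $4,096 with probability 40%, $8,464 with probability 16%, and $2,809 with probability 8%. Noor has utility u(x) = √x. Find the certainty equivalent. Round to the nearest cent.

$7,204.61

E[u] = 0.36·√12544 + 0.4·√4096 + 0.16·√8464 + 0.08·√2809 = 0.36·112 + 0.4·64 + 0.16·92 + 0.08·53 = 84.88
CE = (84.88)² = 7204.6144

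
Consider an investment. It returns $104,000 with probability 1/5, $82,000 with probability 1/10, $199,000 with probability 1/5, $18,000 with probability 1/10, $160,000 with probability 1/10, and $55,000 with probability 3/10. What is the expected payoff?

EV = 1/5 × 104000 + 1/10 × 82000 + 1/5 × 199000 + 1/10 × 18000 + 1/10 × 160000 + 3/10 × 55000 = 20800 + 8200 + 39800 + 1800 + 16000 + 16500 = 103100

$103,100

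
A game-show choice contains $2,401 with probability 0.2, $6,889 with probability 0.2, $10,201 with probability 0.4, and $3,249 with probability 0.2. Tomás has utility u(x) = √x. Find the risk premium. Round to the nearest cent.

$472.96

E[u] = 0.2·√2401 + 0.2·√6889 + 0.4·√10201 + 0.2·√3249 = 0.2·49 + 0.2·83 + 0.4·101 + 0.2·57 = 78.2
CE = (78.2)² = 6115.24
Risk premium = EV − CE = 6588.2 − 6115.24 = 472.96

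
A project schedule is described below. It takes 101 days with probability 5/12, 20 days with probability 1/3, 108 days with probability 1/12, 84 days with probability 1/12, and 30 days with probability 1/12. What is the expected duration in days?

EV = 5/12 × 101 + 1/3 × 20 + 1/12 × 108 + 1/12 × 84 + 1/12 × 30 = 42.0833 + 6.6667 + 9 + 7 + 2.5 = 67.25

67.25 days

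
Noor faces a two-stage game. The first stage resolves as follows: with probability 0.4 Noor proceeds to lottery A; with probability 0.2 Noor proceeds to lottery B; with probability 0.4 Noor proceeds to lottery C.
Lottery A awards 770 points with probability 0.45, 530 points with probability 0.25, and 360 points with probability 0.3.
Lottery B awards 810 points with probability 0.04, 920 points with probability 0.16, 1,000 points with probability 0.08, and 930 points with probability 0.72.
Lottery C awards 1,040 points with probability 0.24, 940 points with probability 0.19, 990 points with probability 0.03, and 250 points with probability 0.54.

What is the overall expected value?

657.8 points

EV(A) = 0.45 × 770 + 0.25 × 530 + 0.3 × 360 = 346.5 + 132.5 + 108 = 587
EV(B) = 0.04 × 810 + 0.16 × 920 + 0.08 × 1000 + 0.72 × 930 = 32.4 + 147.2 + 80 + 669.6 = 929.2
EV(C) = 0.24 × 1040 + 0.19 × 940 + 0.03 × 990 + 0.54 × 250 = 249.6 + 178.6 + 29.7 + 135 = 592.9
Overall = 0.4 × 587 + 0.2 × 929.2 + 0.4 × 592.9 = 234.8 + 185.84 + 237.16 = 657.8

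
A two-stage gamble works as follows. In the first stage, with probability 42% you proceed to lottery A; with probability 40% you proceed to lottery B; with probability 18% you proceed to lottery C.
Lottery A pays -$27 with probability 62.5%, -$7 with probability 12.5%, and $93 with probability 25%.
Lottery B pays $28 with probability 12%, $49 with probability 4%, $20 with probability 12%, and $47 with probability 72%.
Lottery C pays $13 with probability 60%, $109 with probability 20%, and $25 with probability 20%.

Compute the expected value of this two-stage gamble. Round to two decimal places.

$25.16

EV(A) = 0.625 × (-27) + 0.125 × (-7) + 0.25 × 93 = -16.875 − 0.875 + 23.25 = 5.5
EV(B) = 0.12 × 28 + 0.04 × 49 + 0.12 × 20 + 0.72 × 47 = 3.36 + 1.96 + 2.4 + 33.84 = 41.56
EV(C) = 0.6 × 13 + 0.2 × 109 + 0.2 × 25 = 7.8 + 21.8 + 5 = 34.6
Overall = 0.42 × 5.5 + 0.4 × 41.56 + 0.18 × 34.6 = 2.31 + 16.624 + 6.228 = 25.162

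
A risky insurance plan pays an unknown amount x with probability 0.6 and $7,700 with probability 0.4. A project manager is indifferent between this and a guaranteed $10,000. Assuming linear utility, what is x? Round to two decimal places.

x = $11,533.33

0.6·x + 0.4·7700 = 10000
0.6·x = 10000 − 3080 = 6920
x = 6920 / 0.6 = 11533.3333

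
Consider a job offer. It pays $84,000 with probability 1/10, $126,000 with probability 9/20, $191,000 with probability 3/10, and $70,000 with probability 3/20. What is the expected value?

EV = 1/10 × 84000 + 9/20 × 126000 + 3/10 × 191000 + 3/20 × 70000 = 8400 + 56700 + 57300 + 10500 = 132900

$132,900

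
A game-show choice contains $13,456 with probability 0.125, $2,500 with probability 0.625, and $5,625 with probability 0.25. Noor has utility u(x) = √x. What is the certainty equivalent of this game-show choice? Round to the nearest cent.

E[u] = 0.125·√13456 + 0.625·√2500 + 0.25·√5625 = 0.125·116 + 0.625·50 + 0.25·75 = 64.5
CE = (64.5)² = 4160.25

$4,160.25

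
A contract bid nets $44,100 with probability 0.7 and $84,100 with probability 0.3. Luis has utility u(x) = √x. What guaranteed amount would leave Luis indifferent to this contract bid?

E[u] = 0.7·√44100 + 0.3·√84100 = 0.7·210 + 0.3·290 = 234
CE = (234)² = 54756

$54,756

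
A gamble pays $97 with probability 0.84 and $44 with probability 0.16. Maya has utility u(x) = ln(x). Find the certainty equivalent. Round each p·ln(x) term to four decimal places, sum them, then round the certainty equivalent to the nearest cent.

$85.48

E[u] = 0.84·ln(97) + 0.16·ln(44) = 3.8428 + 0.6055 = 4.4483
CE = e^4.4483 ≈ 85.48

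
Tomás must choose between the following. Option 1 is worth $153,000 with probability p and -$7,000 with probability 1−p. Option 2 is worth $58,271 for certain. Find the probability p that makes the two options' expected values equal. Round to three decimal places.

p·153000 + (1−p)·(-7000) = 58271
160000p − 7000 = 58271
p = (58271 + 7000) / 160000

p = 0.408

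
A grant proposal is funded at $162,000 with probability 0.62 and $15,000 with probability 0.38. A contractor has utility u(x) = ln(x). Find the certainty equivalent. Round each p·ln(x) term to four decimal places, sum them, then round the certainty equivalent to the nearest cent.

E[u] = 0.62·ln(162000) + 0.38·ln(15000) = 7.4371 + 3.6540 = 11.0911
CE = e^11.0911 ≈ 65584.85

$65,584.85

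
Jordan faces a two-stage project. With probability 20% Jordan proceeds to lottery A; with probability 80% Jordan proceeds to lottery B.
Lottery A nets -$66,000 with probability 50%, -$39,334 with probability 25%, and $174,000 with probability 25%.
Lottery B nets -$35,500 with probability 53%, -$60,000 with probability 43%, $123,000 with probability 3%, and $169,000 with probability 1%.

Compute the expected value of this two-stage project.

EV(A) = 0.5 × (-66000) + 0.25 × (-39334) + 0.25 × 174000 = -33000 − 9833.5 + 43500 = 666.5
EV(B) = 0.53 × (-35500) + 0.43 × (-60000) + 0.03 × 123000 + 0.01 × 169000 = -18815 − 25800 + 3690 + 1690 = -39235
Overall = 0.2 × 666.5 + 0.8 × (-39235) = 133.3 − 31388 = -31254.7

-$31,254.70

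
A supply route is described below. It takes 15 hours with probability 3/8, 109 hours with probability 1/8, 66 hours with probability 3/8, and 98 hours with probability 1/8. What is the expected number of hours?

EV = 3/8 × 15 + 1/8 × 109 + 3/8 × 66 + 1/8 × 98 = 5.625 + 13.625 + 24.75 + 12.25 = 56.25

56.25 hours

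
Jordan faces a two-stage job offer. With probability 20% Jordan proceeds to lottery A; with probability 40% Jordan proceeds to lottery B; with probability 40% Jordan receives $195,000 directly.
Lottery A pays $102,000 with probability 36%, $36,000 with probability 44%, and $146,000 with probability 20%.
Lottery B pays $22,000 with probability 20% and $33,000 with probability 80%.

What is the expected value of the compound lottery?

$106,672

EV(A) = 0.36 × 102000 + 0.44 × 36000 + 0.2 × 146000 = 36720 + 15840 + 29200 = 81760
EV(B) = 0.2 × 22000 + 0.8 × 33000 = 4400 + 26400 = 30800
Branch C: 195000 (certain)
Overall = 0.2 × 81760 + 0.4 × 30800 + 0.4 × 195000 = 16352 + 12320 + 78000 = 106672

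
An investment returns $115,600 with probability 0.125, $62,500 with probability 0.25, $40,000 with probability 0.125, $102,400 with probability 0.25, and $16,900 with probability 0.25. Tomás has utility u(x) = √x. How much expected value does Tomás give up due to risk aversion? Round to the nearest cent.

E[u] = 0.125·√115600 + 0.25·√62500 + 0.125·√40000 + 0.25·√102400 + 0.25·√16900 = 0.125·340 + 0.25·250 + 0.125·200 + 0.25·320 + 0.25·130 = 242.5
CE = (242.5)² = 58806.25
Risk premium = EV − CE = 64900 − 58806.25 = 6093.75

$6,093.75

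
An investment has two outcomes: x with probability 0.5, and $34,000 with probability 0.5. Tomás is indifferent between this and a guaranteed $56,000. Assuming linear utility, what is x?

0.5·x + 0.5·34000 = 56000
0.5·x = 56000 − 17000 = 39000
x = 39000 / 0.5 = 78000

x = $78,000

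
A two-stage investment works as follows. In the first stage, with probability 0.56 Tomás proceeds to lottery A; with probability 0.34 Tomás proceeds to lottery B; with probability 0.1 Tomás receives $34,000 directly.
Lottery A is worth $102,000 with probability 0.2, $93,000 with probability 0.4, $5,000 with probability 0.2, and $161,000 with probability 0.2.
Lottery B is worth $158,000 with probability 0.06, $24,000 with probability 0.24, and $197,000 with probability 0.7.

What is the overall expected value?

EV(A) = 0.2 × 102000 + 0.4 × 93000 + 0.2 × 5000 + 0.2 × 161000 = 20400 + 37200 + 1000 + 32200 = 90800
EV(B) = 0.06 × 158000 + 0.24 × 24000 + 0.7 × 197000 = 9480 + 5760 + 137900 = 153140
Branch C: 34000 (certain)
Overall = 0.56 × 90800 + 0.34 × 153140 + 0.1 × 34000 = 50848 + 52067.6 + 3400 = 106315.6

$106,315.60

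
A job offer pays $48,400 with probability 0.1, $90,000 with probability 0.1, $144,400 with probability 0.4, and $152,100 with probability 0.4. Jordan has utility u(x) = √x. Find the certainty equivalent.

E[u] = 0.1·√48400 + 0.1·√90000 + 0.4·√144400 + 0.4·√152100 = 0.1·220 + 0.1·300 + 0.4·380 + 0.4·390 = 360
CE = (360)² = 129600

$129,600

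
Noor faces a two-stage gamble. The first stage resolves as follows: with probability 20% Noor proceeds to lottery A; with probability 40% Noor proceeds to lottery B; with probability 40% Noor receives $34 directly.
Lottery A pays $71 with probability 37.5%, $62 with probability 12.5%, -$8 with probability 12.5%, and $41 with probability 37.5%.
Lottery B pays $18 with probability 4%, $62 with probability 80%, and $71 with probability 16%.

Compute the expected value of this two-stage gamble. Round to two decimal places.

EV(A) = 0.375 × 71 + 0.125 × 62 + 0.125 × (-8) + 0.375 × 41 = 26.625 + 7.75 − 1 + 15.375 = 48.75
EV(B) = 0.04 × 18 + 0.8 × 62 + 0.16 × 71 = 0.72 + 49.6 + 11.36 = 61.68
Branch C: 34 (certain)
Overall = 0.2 × 48.75 + 0.4 × 61.68 + 0.4 × 34 = 9.75 + 24.672 + 13.6 = 48.022

$48.02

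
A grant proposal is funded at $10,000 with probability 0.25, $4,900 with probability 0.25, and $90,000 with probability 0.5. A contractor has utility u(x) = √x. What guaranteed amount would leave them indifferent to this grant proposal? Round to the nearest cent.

$37,056.25

E[u] = 0.25·√10000 + 0.25·√4900 + 0.5·√90000 = 0.25·100 + 0.25·70 + 0.5·300 = 192.5
CE = (192.5)² = 37056.25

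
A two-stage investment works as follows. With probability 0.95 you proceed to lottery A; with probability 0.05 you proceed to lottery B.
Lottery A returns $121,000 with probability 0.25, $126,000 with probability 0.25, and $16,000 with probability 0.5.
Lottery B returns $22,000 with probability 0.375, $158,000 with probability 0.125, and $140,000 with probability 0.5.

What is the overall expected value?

$71,162.50

EV(A) = 0.25 × 121000 + 0.25 × 126000 + 0.5 × 16000 = 30250 + 31500 + 8000 = 69750
EV(B) = 0.375 × 22000 + 0.125 × 158000 + 0.5 × 140000 = 8250 + 19750 + 70000 = 98000
Overall = 0.95 × 69750 + 0.05 × 98000 = 66262.5 + 4900 = 71162.5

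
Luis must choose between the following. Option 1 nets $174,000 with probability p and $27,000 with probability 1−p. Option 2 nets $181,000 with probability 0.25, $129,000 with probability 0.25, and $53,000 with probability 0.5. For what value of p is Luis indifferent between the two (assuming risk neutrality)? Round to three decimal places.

EV(Option 2) = 0.25 × 181000 + 0.25 × 129000 + 0.5 × 53000 = 45250 + 32250 + 26500 = 104000
p·174000 + (1−p)·27000 = 104000
147000p + 27000 = 104000
p = (104000 − 27000) / 147000

p = 0.524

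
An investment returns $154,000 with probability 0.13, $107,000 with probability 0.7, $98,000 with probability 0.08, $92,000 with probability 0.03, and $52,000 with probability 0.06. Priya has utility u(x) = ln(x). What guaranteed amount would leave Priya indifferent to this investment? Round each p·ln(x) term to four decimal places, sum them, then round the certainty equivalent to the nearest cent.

E[u] = 0.13·ln(154000) + 0.7·ln(107000) + 0.08·ln(98000) + 0.03·ln(92000) + 0.06·ln(52000) = 1.5528 + 8.1064 + 0.9194 + 0.3429 + 0.6515 = 11.5730
CE = e^11.5730 ≈ 106191.57

$106,191.57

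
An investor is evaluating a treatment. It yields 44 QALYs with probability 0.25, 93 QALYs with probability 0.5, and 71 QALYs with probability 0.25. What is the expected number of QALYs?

EV = 0.25 × 44 + 0.5 × 93 + 0.25 × 71 = 11 + 46.5 + 17.75 = 75.25

75.25 QALYs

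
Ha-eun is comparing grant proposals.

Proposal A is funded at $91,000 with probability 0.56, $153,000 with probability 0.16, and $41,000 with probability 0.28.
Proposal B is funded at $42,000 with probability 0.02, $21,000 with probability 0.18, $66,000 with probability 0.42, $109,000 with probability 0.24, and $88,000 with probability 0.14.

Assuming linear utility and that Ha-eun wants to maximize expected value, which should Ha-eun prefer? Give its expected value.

Proposal A = 0.56 × 91000 + 0.16 × 153000 + 0.28 × 41000 = 50960 + 24480 + 11480 = 86920
Proposal B = 0.02 × 42000 + 0.18 × 21000 + 0.42 × 66000 + 0.24 × 109000 + 0.14 × 88000 = 840 + 3780 + 27720 + 26160 + 12320 = 70820

Proposal A ($86,920)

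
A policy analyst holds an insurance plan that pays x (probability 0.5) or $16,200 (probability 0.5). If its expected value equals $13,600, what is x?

x = $11,000

0.5·x + 0.5·16200 = 13600
0.5·x = 13600 − 8100 = 5500
x = 5500 / 0.5 = 11000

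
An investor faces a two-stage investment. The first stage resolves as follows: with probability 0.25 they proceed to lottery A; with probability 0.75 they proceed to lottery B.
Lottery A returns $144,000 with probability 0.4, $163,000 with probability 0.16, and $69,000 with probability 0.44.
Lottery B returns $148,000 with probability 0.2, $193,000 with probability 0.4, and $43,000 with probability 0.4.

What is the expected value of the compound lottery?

EV(A) = 0.4 × 144000 + 0.16 × 163000 + 0.44 × 69000 = 57600 + 26080 + 30360 = 114040
EV(B) = 0.2 × 148000 + 0.4 × 193000 + 0.4 × 43000 = 29600 + 77200 + 17200 = 124000
Overall = 0.25 × 114040 + 0.75 × 124000 = 28510 + 93000 = 121510

$121,510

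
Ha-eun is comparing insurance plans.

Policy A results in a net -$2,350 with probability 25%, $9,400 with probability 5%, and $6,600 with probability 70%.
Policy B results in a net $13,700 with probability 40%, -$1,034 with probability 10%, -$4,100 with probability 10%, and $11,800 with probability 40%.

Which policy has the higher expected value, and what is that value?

Policy A = 0.25 × (-2350) + 0.05 × 9400 + 0.7 × 6600 = -587.5 + 470 + 4620 = 4502.5
Policy B = 0.4 × 13700 + 0.1 × (-1034) + 0.1 × (-4100) + 0.4 × 11800 = 5480 − 103.4 − 410 + 4720 = 9686.6

Policy B ($9,686.60)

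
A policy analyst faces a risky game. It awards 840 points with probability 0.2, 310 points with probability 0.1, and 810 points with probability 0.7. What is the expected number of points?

EV = 0.2 × 840 + 0.1 × 310 + 0.7 × 810 = 168 + 31 + 567 = 766

766 points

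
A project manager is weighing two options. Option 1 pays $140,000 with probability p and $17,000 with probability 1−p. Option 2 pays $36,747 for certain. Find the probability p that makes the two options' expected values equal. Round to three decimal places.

p = 0.161

p·140000 + (1−p)·17000 = 36747
123000p + 17000 = 36747
p = (36747 − 17000) / 123000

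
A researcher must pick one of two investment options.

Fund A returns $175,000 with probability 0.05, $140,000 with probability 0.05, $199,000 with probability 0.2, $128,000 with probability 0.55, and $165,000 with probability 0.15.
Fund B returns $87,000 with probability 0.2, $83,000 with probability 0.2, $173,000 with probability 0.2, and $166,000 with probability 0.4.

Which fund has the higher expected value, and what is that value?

Fund A = 0.05 × 175000 + 0.05 × 140000 + 0.2 × 199000 + 0.55 × 128000 + 0.15 × 165000 = 8750 + 7000 + 39800 + 70400 + 24750 = 150700
Fund B = 0.2 × 87000 + 0.2 × 83000 + 0.2 × 173000 + 0.4 × 166000 = 17400 + 16600 + 34600 + 66400 = 135000

Fund A ($150,700)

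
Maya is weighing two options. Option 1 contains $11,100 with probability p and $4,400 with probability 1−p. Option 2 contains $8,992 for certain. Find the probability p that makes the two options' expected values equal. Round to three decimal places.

p·11100 + (1−p)·4400 = 8992
6700p + 4400 = 8992
p = (8992 − 4400) / 6700

p = 0.685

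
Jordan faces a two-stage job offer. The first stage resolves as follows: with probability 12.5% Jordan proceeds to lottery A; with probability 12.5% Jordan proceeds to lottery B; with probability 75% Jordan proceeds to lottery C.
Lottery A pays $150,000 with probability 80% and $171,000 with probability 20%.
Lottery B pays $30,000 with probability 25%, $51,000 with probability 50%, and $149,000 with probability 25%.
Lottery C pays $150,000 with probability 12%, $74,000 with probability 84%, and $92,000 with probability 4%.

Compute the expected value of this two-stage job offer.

$90,936.25

EV(A) = 0.8 × 150000 + 0.2 × 171000 = 120000 + 34200 = 154200
EV(B) = 0.25 × 30000 + 0.5 × 51000 + 0.25 × 149000 = 7500 + 25500 + 37250 = 70250
EV(C) = 0.12 × 150000 + 0.84 × 74000 + 0.04 × 92000 = 18000 + 62160 + 3680 = 83840
Overall = 0.125 × 154200 + 0.125 × 70250 + 0.75 × 83840 = 19275 + 8781.25 + 62880 = 90936.25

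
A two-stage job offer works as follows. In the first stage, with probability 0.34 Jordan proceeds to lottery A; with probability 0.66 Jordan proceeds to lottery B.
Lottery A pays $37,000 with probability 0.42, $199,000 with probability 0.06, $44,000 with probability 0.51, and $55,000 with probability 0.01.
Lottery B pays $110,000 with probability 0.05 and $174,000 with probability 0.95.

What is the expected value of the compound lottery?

EV(A) = 0.42 × 37000 + 0.06 × 199000 + 0.51 × 44000 + 0.01 × 55000 = 15540 + 11940 + 22440 + 550 = 50470
EV(B) = 0.05 × 110000 + 0.95 × 174000 = 5500 + 165300 = 170800
Overall = 0.34 × 50470 + 0.66 × 170800 = 17159.8 + 112728 = 129887.8

$129,887.80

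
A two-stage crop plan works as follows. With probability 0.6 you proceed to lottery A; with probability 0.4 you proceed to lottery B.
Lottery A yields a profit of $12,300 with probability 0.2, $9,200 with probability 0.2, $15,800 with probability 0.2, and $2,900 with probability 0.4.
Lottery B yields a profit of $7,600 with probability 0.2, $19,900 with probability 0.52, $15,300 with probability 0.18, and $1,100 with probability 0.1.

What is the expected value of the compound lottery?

$11,064.80

EV(A) = 0.2 × 12300 + 0.2 × 9200 + 0.2 × 15800 + 0.4 × 2900 = 2460 + 1840 + 3160 + 1160 = 8620
EV(B) = 0.2 × 7600 + 0.52 × 19900 + 0.18 × 15300 + 0.1 × 1100 = 1520 + 10348 + 2754 + 110 = 14732
Overall = 0.6 × 8620 + 0.4 × 14732 = 5172 + 5892.8 = 11064.8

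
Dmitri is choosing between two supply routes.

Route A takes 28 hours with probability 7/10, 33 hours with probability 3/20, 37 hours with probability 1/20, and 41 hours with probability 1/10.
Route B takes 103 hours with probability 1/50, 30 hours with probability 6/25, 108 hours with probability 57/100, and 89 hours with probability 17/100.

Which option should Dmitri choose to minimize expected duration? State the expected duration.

Route A (30.5 hours)

Route A = 7/10 × 28 + 3/20 × 33 + 1/20 × 37 + 1/10 × 41 = 19.6 + 4.95 + 1.85 + 4.1 = 30.5
Route B = 1/50 × 103 + 6/25 × 30 + 57/100 × 108 + 17/100 × 89 = 2.06 + 7.2 + 61.56 + 15.13 = 85.95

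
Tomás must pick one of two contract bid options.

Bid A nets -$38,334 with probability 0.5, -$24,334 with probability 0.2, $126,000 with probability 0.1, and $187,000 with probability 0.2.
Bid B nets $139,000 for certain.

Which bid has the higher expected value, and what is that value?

Bid B ($139,000)

Bid A = 0.5 × (-38334) + 0.2 × (-24334) + 0.1 × 126000 + 0.2 × 187000 = -19167 − 4866.8 + 12600 + 37400 = 25966.2
Bid B: 139000 (certain)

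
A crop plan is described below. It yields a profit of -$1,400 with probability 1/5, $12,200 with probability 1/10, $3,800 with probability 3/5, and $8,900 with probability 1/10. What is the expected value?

$4,110

EV = 1/5 × (-1400) + 1/10 × 12200 + 3/5 × 3800 + 1/10 × 8900 = -280 + 1220 + 2280 + 890 = 4110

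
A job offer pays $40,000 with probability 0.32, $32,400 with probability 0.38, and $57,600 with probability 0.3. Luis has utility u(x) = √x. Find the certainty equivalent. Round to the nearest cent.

E[u] = 0.32·√40000 + 0.38·√32400 + 0.3·√57600 = 0.32·200 + 0.38·180 + 0.3·240 = 204.4
CE = (204.4)² = 41779.36

$41,779.36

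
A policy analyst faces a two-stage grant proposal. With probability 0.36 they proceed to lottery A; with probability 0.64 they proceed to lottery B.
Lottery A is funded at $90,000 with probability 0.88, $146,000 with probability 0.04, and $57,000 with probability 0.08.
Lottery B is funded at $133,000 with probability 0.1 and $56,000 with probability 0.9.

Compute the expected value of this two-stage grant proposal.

$73,024

EV(A) = 0.88 × 90000 + 0.04 × 146000 + 0.08 × 57000 = 79200 + 5840 + 4560 = 89600
EV(B) = 0.1 × 133000 + 0.9 × 56000 = 13300 + 50400 = 63700
Overall = 0.36 × 89600 + 0.64 × 63700 = 32256 + 40768 = 73024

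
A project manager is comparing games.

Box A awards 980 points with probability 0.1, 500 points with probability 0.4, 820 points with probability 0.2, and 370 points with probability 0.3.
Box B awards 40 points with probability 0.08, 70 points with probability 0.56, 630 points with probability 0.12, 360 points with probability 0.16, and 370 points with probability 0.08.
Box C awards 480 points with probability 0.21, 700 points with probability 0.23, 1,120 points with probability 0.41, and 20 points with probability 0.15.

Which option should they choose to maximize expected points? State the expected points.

Box A = 0.1 × 980 + 0.4 × 500 + 0.2 × 820 + 0.3 × 370 = 98 + 200 + 164 + 111 = 573
Box B = 0.08 × 40 + 0.56 × 70 + 0.12 × 630 + 0.16 × 360 + 0.08 × 370 = 3.2 + 39.2 + 75.6 + 57.6 + 29.6 = 205.2
Box C = 0.21 × 480 + 0.23 × 700 + 0.41 × 1120 + 0.15 × 20 = 100.8 + 161 + 459.2 + 3 = 724

Box C (724 points)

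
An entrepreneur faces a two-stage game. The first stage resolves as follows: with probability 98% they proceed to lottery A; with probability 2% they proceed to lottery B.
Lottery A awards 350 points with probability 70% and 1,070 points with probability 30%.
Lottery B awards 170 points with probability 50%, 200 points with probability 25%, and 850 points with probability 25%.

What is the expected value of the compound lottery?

EV(A) = 0.7 × 350 + 0.3 × 1070 = 245 + 321 = 566
EV(B) = 0.5 × 170 + 0.25 × 200 + 0.25 × 850 = 85 + 50 + 212.5 = 347.5
Overall = 0.98 × 566 + 0.02 × 347.5 = 554.68 + 6.95 = 561.63

561.63 points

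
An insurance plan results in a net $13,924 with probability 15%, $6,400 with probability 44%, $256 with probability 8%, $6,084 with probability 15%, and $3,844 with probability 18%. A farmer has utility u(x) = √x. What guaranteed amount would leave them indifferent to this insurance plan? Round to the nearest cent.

E[u] = 0.15·√13924 + 0.44·√6400 + 0.08·√256 + 0.15·√6084 + 0.18·√3844 = 0.15·118 + 0.44·80 + 0.08·16 + 0.15·78 + 0.18·62 = 77.04
CE = (77.04)² = 5935.1616

$5,935.16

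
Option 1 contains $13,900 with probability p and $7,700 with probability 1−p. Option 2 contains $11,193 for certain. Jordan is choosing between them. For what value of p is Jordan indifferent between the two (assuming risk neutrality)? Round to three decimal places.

p = 0.563

p·13900 + (1−p)·7700 = 11193
6200p + 7700 = 11193
p = (11193 − 7700) / 6200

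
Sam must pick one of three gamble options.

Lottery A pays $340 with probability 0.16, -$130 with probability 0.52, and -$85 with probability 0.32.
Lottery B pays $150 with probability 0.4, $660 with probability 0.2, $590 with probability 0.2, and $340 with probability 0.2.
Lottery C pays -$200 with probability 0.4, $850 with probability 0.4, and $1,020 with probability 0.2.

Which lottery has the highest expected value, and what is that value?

Lottery A = 0.16 × 340 + 0.52 × (-130) + 0.32 × (-85) = 54.4 − 67.6 − 27.2 = -40.4
Lottery B = 0.4 × 150 + 0.2 × 660 + 0.2 × 590 + 0.2 × 340 = 60 + 132 + 118 + 68 = 378
Lottery C = 0.4 × (-200) + 0.4 × 850 + 0.2 × 1020 = -80 + 340 + 204 = 464

Lottery C ($464)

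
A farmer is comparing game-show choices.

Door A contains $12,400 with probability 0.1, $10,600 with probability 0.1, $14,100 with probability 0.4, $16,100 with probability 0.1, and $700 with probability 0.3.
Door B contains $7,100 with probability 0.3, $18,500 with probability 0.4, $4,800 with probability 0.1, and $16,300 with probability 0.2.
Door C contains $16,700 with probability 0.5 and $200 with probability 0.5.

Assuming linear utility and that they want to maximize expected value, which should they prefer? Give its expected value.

Door A = 0.1 × 12400 + 0.1 × 10600 + 0.4 × 14100 + 0.1 × 16100 + 0.3 × 700 = 1240 + 1060 + 5640 + 1610 + 210 = 9760
Door B = 0.3 × 7100 + 0.4 × 18500 + 0.1 × 4800 + 0.2 × 16300 = 2130 + 7400 + 480 + 3260 = 13270
Door C = 0.5 × 16700 + 0.5 × 200 = 8350 + 100 = 8450

Door B ($13,270)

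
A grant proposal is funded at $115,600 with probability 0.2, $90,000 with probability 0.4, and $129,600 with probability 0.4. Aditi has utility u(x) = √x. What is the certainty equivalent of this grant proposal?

E[u] = 0.2·√115600 + 0.4·√90000 + 0.4·√129600 = 0.2·340 + 0.4·300 + 0.4·360 = 332
CE = (332)² = 110224

$110,224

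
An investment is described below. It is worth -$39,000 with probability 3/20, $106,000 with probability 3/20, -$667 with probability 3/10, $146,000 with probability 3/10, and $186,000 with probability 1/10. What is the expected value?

EV = 3/20 × (-39000) + 3/20 × 106000 + 3/10 × (-667) + 3/10 × 146000 + 1/10 × 186000 = -5850 + 15900 − 200.1 + 43800 + 18600 = 72249.9

$72,249.90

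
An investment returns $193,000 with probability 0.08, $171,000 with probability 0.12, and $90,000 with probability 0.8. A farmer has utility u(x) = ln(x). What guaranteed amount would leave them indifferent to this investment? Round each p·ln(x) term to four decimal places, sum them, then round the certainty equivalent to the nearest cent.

$103,321.42

E[u] = 0.08·ln(193000) + 0.12·ln(171000) + 0.8·ln(90000) = 0.9736 + 1.4459 + 9.1261 = 11.5456
CE = e^11.5456 ≈ 103321.42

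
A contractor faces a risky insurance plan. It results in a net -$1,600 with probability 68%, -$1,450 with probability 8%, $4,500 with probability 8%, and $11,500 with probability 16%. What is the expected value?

EV = 0.68 × (-1600) + 0.08 × (-1450) + 0.08 × 4500 + 0.16 × 11500 = -1088 − 116 + 360 + 1840 = 996

$996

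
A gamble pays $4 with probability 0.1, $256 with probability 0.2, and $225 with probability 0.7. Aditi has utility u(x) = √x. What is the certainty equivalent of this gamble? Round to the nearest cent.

E[u] = 0.1·√4 + 0.2·√256 + 0.7·√225 = 0.1·2 + 0.2·16 + 0.7·15 = 13.9
CE = (13.9)² = 193.21

$193.21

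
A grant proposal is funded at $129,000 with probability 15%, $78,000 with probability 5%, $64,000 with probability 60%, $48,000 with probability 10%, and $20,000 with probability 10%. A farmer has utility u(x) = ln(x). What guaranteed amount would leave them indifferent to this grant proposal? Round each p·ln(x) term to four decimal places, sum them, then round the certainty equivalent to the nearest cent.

E[u] = 0.15·ln(129000) + 0.05·ln(78000) + 0.6·ln(64000) + 0.1·ln(48000) + 0.1·ln(20000) = 1.7651 + 0.5632 + 6.6400 + 1.0779 + 0.9903 = 11.0365
CE = e^11.0365 ≈ 62099.92

$62,099.92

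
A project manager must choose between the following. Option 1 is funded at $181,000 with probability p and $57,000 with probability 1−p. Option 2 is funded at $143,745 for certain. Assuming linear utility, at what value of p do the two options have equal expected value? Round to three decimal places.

p·181000 + (1−p)·57000 = 143745
124000p + 57000 = 143745
p = (143745 − 57000) / 124000

p = 0.700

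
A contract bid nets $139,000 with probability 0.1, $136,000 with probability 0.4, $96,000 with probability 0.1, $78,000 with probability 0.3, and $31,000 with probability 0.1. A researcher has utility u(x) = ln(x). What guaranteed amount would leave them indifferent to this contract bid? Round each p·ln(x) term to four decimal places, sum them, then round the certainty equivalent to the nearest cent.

E[u] = 0.1·ln(139000) + 0.4·ln(136000) + 0.1·ln(96000) + 0.3·ln(78000) + 0.1·ln(31000) = 1.1842 + 4.7282 + 1.1472 + 3.3793 + 1.0342 = 11.4731
CE = e^11.4731 ≈ 96095.71

$96,095.71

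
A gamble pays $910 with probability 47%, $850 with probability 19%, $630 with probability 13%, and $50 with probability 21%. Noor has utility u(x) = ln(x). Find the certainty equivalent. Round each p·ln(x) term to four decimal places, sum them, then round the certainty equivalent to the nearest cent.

$465.59

E[u] = 0.47·ln(910) + 0.19·ln(850) + 0.13·ln(630) + 0.21·ln(50) = 3.2023 + 1.2816 + 0.8379 + 0.8215 = 6.1433
CE = e^6.1433 ≈ 465.59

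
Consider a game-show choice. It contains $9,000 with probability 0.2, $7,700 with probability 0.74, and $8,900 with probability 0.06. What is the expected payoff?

$8,032

EV = 0.2 × 9000 + 0.74 × 7700 + 0.06 × 8900 = 1800 + 5698 + 534 = 8032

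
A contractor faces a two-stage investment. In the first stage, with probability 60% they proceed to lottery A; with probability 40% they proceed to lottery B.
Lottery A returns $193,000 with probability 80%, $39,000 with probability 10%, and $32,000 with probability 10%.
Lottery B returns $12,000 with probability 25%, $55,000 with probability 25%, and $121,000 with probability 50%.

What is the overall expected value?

EV(A) = 0.8 × 193000 + 0.1 × 39000 + 0.1 × 32000 = 154400 + 3900 + 3200 = 161500
EV(B) = 0.25 × 12000 + 0.25 × 55000 + 0.5 × 121000 = 3000 + 13750 + 60500 = 77250
Overall = 0.6 × 161500 + 0.4 × 77250 = 96900 + 30900 = 127800

$127,800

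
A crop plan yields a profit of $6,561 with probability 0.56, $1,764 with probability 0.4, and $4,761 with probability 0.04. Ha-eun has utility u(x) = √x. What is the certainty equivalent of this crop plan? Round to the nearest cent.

$4,214.61

E[u] = 0.56·√6561 + 0.4·√1764 + 0.04·√4761 = 0.56·81 + 0.4·42 + 0.04·69 = 64.92
CE = (64.92)² = 4214.6064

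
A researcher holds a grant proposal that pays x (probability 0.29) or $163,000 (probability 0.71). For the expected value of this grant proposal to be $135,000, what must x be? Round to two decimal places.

0.29·x + 0.71·163000 = 135000
0.29·x = 135000 − 115730 = 19270
x = 19270 / 0.29 = 66448.2759

x = $66,448.28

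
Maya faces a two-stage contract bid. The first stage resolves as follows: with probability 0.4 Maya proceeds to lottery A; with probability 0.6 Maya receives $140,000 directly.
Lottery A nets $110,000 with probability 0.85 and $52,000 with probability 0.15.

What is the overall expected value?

EV(A) = 0.85 × 110000 + 0.15 × 52000 = 93500 + 7800 = 101300
Branch B: 140000 (certain)
Overall = 0.4 × 101300 + 0.6 × 140000 = 40520 + 84000 = 124520

$124,520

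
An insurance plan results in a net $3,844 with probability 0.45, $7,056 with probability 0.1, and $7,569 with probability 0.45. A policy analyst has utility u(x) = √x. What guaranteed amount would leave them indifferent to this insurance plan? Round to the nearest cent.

$5,692.70

E[u] = 0.45·√3844 + 0.1·√7056 + 0.45·√7569 = 0.45·62 + 0.1·84 + 0.45·87 = 75.45
CE = (75.45)² = 5692.7025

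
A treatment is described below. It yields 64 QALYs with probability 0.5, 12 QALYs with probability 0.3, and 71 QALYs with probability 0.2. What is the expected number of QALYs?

49.8 QALYs

EV = 0.5 × 64 + 0.3 × 12 + 0.2 × 71 = 32 + 3.6 + 14.2 = 49.8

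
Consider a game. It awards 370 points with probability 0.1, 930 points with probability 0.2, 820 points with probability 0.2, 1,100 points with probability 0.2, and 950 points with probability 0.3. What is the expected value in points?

892 points

EV = 0.1 × 370 + 0.2 × 930 + 0.2 × 820 + 0.2 × 1100 + 0.3 × 950 = 37 + 186 + 164 + 220 + 285 = 892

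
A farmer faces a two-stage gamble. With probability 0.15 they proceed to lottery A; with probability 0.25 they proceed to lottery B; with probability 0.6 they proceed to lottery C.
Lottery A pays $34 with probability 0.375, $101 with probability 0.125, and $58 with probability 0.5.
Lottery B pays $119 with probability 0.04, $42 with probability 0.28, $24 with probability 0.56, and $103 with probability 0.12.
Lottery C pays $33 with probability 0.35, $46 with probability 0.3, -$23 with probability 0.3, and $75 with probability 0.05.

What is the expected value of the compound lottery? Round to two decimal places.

$32.06

EV(A) = 0.375 × 34 + 0.125 × 101 + 0.5 × 58 = 12.75 + 12.625 + 29 = 54.375
EV(B) = 0.04 × 119 + 0.28 × 42 + 0.56 × 24 + 0.12 × 103 = 4.76 + 11.76 + 13.44 + 12.36 = 42.32
EV(C) = 0.35 × 33 + 0.3 × 46 + 0.3 × (-23) + 0.05 × 75 = 11.55 + 13.8 − 6.9 + 3.75 = 22.2
Overall = 0.15 × 54.375 + 0.25 × 42.32 + 0.6 × 22.2 = 8.15625 + 10.58 + 13.32 = 32.05625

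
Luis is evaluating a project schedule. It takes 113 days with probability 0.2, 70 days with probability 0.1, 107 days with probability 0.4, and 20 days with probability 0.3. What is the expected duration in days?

78.4 days

EV = 0.2 × 113 + 0.1 × 70 + 0.4 × 107 + 0.3 × 20 = 22.6 + 7 + 42.8 + 6 = 78.4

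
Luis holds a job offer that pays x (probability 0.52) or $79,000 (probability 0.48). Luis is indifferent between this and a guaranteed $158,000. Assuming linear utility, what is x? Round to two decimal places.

0.52·x + 0.48·79000 = 158000
0.52·x = 158000 − 37920 = 120080
x = 120080 / 0.52 = 230923.0769

x = $230,923.08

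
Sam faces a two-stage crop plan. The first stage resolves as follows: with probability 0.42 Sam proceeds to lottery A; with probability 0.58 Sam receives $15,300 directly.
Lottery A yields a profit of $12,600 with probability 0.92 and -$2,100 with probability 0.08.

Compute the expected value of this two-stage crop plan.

$13,672.08

EV(A) = 0.92 × 12600 + 0.08 × (-2100) = 11592 − 168 = 11424
Branch B: 15300 (certain)
Overall = 0.42 × 11424 + 0.58 × 15300 = 4798.08 + 8874 = 13672.08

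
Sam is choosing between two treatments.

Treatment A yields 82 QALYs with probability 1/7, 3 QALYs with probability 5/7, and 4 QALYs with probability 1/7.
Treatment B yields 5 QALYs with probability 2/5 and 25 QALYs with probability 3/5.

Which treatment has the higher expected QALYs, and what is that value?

Treatment B (17 QALYs)

Treatment A = 1/7 × 82 + 5/7 × 3 + 1/7 × 4 = 11.7143 + 2.1429 + 0.5714 = 14.4286
Treatment B = 2/5 × 5 + 3/5 × 25 = 2 + 15 = 17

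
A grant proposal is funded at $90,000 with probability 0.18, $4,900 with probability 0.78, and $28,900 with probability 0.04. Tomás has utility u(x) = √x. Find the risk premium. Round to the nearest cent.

$7,860.84

E[u] = 0.18·√90000 + 0.78·√4900 + 0.04·√28900 = 0.18·300 + 0.78·70 + 0.04·170 = 115.4
CE = (115.4)² = 13317.16
Risk premium = EV − CE = 21178 − 13317.16 = 7860.84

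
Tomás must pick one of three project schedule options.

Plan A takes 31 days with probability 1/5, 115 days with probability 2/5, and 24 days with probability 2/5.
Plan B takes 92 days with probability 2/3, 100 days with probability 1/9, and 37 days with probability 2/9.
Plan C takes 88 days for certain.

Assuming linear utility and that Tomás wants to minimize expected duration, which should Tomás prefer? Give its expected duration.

Plan A = 1/5 × 31 + 2/5 × 115 + 2/5 × 24 = 6.2 + 46 + 9.6 = 61.8
Plan B = 2/3 × 92 + 1/9 × 100 + 2/9 × 37 = 61.3333 + 11.1111 + 8.2222 = 80.6667
Plan C: 88 (certain)

Plan A (61.8 days)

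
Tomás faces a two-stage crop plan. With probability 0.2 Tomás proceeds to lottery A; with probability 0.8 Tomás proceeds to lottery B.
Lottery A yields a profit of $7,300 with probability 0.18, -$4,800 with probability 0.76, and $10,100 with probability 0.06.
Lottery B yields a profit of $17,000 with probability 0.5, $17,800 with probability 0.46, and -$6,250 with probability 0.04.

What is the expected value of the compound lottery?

$12,804.80

EV(A) = 0.18 × 7300 + 0.76 × (-4800) + 0.06 × 10100 = 1314 − 3648 + 606 = -1728
EV(B) = 0.5 × 17000 + 0.46 × 17800 + 0.04 × (-6250) = 8500 + 8188 − 250 = 16438
Overall = 0.2 × (-1728) + 0.8 × 16438 = -345.6 + 13150.4 = 12804.8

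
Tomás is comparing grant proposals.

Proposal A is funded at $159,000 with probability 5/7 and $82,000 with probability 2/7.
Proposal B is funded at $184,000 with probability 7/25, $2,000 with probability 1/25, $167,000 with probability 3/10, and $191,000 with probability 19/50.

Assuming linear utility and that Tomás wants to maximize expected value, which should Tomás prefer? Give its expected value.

Proposal B ($174,280)

Proposal A = 5/7 × 159000 + 2/7 × 82000 = 113571.4286 + 23428.5714 = 137000
Proposal B = 7/25 × 184000 + 1/25 × 2000 + 3/10 × 167000 + 19/50 × 191000 = 51520 + 80 + 50100 + 72580 = 174280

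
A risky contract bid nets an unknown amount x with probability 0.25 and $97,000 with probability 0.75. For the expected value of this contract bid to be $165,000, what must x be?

0.25·x + 0.75·97000 = 165000
0.25·x = 165000 − 72750 = 92250
x = 92250 / 0.25 = 369000

x = $369,000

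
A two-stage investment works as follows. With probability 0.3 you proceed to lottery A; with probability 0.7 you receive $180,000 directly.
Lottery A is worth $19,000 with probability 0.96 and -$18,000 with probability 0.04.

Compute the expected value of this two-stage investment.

EV(A) = 0.96 × 19000 + 0.04 × (-18000) = 18240 − 720 = 17520
Branch B: 180000 (certain)
Overall = 0.3 × 17520 + 0.7 × 180000 = 5256 + 126000 = 131256

$131,256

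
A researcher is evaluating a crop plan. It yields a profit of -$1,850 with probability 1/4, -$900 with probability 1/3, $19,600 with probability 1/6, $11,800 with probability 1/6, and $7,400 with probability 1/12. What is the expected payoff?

EV = 1/4 × (-1850) + 1/3 × (-900) + 1/6 × 19600 + 1/6 × 11800 + 1/12 × 7400 = -462.5 − 300 + 3266.6667 + 1966.6667 + 616.6667 = 5087.5

$5,087.50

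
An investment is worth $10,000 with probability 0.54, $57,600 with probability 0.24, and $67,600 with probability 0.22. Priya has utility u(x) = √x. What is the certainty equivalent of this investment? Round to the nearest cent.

E[u] = 0.54·√10000 + 0.24·√57600 + 0.22·√67600 = 0.54·100 + 0.24·240 + 0.22·260 = 168.8
CE = (168.8)² = 28493.44

$28,493.44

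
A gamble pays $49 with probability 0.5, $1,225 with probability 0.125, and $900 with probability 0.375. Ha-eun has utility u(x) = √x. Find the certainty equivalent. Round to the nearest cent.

$365.77

E[u] = 0.5·√49 + 0.125·√1225 + 0.375·√900 = 0.5·7 + 0.125·35 + 0.375·30 = 19.125
CE = (19.125)² = 365.765625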